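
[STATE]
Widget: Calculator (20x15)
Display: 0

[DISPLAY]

                   0
┌───┬───┬───┬───┐   
│ 7 │ 8 │ 9 │ ÷ │   
├───┼───┼───┼───┤   
│ 4 │ 5 │ 6 │ × │   
├───┼───┼───┼───┤   
│ 1 │ 2 │ 3 │ - │   
├───┼───┼───┼───┤   
│ 0 │ . │ = │ + │   
├───┼───┼───┼───┤   
│ C │ MC│ MR│ M+│   
└───┴───┴───┴───┘   
                    
                    
                    


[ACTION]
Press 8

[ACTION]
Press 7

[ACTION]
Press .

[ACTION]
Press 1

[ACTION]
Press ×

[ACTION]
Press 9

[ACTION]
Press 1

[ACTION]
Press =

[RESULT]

              7926.1
┌───┬───┬───┬───┐   
│ 7 │ 8 │ 9 │ ÷ │   
├───┼───┼───┼───┤   
│ 4 │ 5 │ 6 │ × │   
├───┼───┼───┼───┤   
│ 1 │ 2 │ 3 │ - │   
├───┼───┼───┼───┤   
│ 0 │ . │ = │ + │   
├───┼───┼───┼───┤   
│ C │ MC│ MR│ M+│   
└───┴───┴───┴───┘   
                    
                    
                    


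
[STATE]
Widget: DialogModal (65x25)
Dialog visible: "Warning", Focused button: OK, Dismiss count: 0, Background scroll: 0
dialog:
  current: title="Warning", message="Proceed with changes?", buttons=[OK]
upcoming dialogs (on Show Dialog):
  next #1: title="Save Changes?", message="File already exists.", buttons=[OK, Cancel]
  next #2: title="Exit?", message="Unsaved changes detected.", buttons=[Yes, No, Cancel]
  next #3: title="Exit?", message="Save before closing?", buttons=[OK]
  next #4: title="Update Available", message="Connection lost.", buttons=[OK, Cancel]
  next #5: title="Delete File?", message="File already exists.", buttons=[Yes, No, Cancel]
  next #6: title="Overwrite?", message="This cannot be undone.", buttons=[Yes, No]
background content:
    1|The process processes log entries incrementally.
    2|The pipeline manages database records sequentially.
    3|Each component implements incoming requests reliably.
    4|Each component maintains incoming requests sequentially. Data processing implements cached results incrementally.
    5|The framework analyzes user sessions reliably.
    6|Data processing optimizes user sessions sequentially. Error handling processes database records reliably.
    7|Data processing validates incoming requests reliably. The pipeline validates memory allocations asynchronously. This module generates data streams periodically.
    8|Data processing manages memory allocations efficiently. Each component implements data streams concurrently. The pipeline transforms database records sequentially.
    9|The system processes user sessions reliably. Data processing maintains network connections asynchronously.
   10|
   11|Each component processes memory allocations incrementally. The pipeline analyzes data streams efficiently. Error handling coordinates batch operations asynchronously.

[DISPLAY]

The process processes log entries incrementally.                 
The pipeline manages database records sequentially.              
Each component implements incoming requests reliably.            
Each component maintains incoming requests sequentially. Data pro
The framework analyzes user sessions reliably.                   
Data processing optimizes user sessions sequentially. Error handl
Data processing validates incoming requests reliably. The pipelin
Data processing manages memory allocations efficiently. Each comp
The system processes user sessions reliably. Data processing main
                                                                 
Each component proce┌───────────────────────┐ncrementally. The pi
                    │        Warning        │                    
                    │ Proceed with changes? │                    
                    │          [OK]         │                    
                    └───────────────────────┘                    
                                                                 
                                                                 
                                                                 
                                                                 
                                                                 
                                                                 
                                                                 
                                                                 
                                                                 
                                                                 


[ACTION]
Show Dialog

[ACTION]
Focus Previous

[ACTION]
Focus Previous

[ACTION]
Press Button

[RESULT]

The process processes log entries incrementally.                 
The pipeline manages database records sequentially.              
Each component implements incoming requests reliably.            
Each component maintains incoming requests sequentially. Data pro
The framework analyzes user sessions reliably.                   
Data processing optimizes user sessions sequentially. Error handl
Data processing validates incoming requests reliably. The pipelin
Data processing manages memory allocations efficiently. Each comp
The system processes user sessions reliably. Data processing main
                                                                 
Each component processes memory allocations incrementally. The pi
                                                                 
                                                                 
                                                                 
                                                                 
                                                                 
                                                                 
                                                                 
                                                                 
                                                                 
                                                                 
                                                                 
                                                                 
                                                                 
                                                                 


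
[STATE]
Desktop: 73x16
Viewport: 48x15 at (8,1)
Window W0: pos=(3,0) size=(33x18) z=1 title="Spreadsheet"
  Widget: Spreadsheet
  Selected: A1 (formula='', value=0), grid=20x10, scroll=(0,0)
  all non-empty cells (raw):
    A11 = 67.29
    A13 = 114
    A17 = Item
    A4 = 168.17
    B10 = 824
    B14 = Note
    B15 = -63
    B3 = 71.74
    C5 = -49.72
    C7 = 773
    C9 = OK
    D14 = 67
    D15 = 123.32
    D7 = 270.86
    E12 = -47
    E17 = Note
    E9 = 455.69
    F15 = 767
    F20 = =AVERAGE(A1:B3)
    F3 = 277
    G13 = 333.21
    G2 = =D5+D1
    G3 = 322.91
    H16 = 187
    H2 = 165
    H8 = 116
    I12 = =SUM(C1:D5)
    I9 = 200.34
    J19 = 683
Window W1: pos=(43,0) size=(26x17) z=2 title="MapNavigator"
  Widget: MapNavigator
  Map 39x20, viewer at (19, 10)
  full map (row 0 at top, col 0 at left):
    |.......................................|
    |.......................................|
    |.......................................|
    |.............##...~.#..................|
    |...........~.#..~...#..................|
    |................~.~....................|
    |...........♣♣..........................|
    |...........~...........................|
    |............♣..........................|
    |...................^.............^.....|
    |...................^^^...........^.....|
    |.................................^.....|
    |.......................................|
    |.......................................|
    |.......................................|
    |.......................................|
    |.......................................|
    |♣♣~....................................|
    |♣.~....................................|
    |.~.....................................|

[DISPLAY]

eadsheet                   ┃       ┃ MapNavigato
───────────────────────────┨       ┠────────────
                           ┃       ┃....~.#..~..
   A       B       C       ┃       ┃.........~.~
---------------------------┃       ┃....♣♣......
     [0]       0       0   ┃       ┃....~.......
       0       0       0   ┃       ┃.....♣......
       0   71.74       0   ┃       ┃............
  168.17       0       0   ┃       ┃............
       0       0  -49.72   ┃       ┃............
       0       0       0   ┃       ┃............
       0       0     773  2┃       ┃............
       0       0       0   ┃       ┃............
       0       0OK         ┃       ┃............
       0     824       0   ┃       ┃............


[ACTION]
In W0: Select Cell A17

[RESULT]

eadsheet                   ┃       ┃ MapNavigato
───────────────────────────┨       ┠────────────
 Item                      ┃       ┃....~.#..~..
   A       B       C       ┃       ┃.........~.~
---------------------------┃       ┃....♣♣......
       0       0       0   ┃       ┃....~.......
       0       0       0   ┃       ┃.....♣......
       0   71.74       0   ┃       ┃............
  168.17       0       0   ┃       ┃............
       0       0  -49.72   ┃       ┃............
       0       0       0   ┃       ┃............
       0       0     773  2┃       ┃............
       0       0       0   ┃       ┃............
       0       0OK         ┃       ┃............
       0     824       0   ┃       ┃............


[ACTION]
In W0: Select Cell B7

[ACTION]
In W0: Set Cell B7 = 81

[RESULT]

eadsheet                   ┃       ┃ MapNavigato
───────────────────────────┨       ┠────────────
81                         ┃       ┃....~.#..~..
   A       B       C       ┃       ┃.........~.~
---------------------------┃       ┃....♣♣......
       0       0       0   ┃       ┃....~.......
       0       0       0   ┃       ┃.....♣......
       0   71.74       0   ┃       ┃............
  168.17       0       0   ┃       ┃............
       0       0  -49.72   ┃       ┃............
       0       0       0   ┃       ┃............
       0    [81]     773  2┃       ┃............
       0       0       0   ┃       ┃............
       0       0OK         ┃       ┃............
       0     824       0   ┃       ┃............


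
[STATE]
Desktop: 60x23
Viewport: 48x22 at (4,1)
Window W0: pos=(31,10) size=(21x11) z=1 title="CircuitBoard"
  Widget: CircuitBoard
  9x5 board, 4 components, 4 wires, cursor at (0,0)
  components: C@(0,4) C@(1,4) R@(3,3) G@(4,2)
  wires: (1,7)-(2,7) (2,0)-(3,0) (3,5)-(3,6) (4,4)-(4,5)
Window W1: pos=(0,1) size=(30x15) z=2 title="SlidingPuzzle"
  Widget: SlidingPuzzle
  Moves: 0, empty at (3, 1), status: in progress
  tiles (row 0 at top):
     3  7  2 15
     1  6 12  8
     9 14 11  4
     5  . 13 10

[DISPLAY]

━━━━━━━━━━━━━━━━━━━━━━━━━┓                      
idingPuzzle              ┃                      
─────────────────────────┨                      
──┬────┬────┬────┐       ┃                      
3 │  7 │  2 │ 15 │       ┃                      
──┼────┼────┼────┤       ┃                      
1 │  6 │ 12 │  8 │       ┃                      
──┼────┼────┼────┤       ┃                      
9 │ 14 │ 11 │  4 │       ┃                      
──┼────┼────┼────┤       ┃ ┏━━━━━━━━━━━━━━━━━━━┓
5 │    │ 13 │ 10 │       ┃ ┃ CircuitBoard      ┃
──┴────┴────┴────┘       ┃ ┠───────────────────┨
es: 0                    ┃ ┃   0 1 2 3 4 5 6 7 ┃
                         ┃ ┃0  [.]             ┃
━━━━━━━━━━━━━━━━━━━━━━━━━┛ ┃                   ┃
                           ┃1                  ┃
                           ┃                   ┃
                           ┃2   ·              ┃
                           ┃    │              ┃
                           ┗━━━━━━━━━━━━━━━━━━━┛
                                                
                                                


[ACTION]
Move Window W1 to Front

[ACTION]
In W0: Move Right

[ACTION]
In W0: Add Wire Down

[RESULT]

━━━━━━━━━━━━━━━━━━━━━━━━━┓                      
idingPuzzle              ┃                      
─────────────────────────┨                      
──┬────┬────┬────┐       ┃                      
3 │  7 │  2 │ 15 │       ┃                      
──┼────┼────┼────┤       ┃                      
1 │  6 │ 12 │  8 │       ┃                      
──┼────┼────┼────┤       ┃                      
9 │ 14 │ 11 │  4 │       ┃                      
──┼────┼────┼────┤       ┃ ┏━━━━━━━━━━━━━━━━━━━┓
5 │    │ 13 │ 10 │       ┃ ┃ CircuitBoard      ┃
──┴────┴────┴────┘       ┃ ┠───────────────────┨
es: 0                    ┃ ┃   0 1 2 3 4 5 6 7 ┃
                         ┃ ┃0      [.]         ┃
━━━━━━━━━━━━━━━━━━━━━━━━━┛ ┃        │          ┃
                           ┃1       ·          ┃
                           ┃                   ┃
                           ┃2   ·              ┃
                           ┃    │              ┃
                           ┗━━━━━━━━━━━━━━━━━━━┛
                                                
                                                


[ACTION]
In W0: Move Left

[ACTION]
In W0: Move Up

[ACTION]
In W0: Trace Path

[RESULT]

━━━━━━━━━━━━━━━━━━━━━━━━━┓                      
idingPuzzle              ┃                      
─────────────────────────┨                      
──┬────┬────┬────┐       ┃                      
3 │  7 │  2 │ 15 │       ┃                      
──┼────┼────┼────┤       ┃                      
1 │  6 │ 12 │  8 │       ┃                      
──┼────┼────┼────┤       ┃                      
9 │ 14 │ 11 │  4 │       ┃                      
──┼────┼────┼────┤       ┃ ┏━━━━━━━━━━━━━━━━━━━┓
5 │    │ 13 │ 10 │       ┃ ┃ CircuitBoard      ┃
──┴────┴────┴────┘       ┃ ┠───────────────────┨
es: 0                    ┃ ┃   0 1 2 3 4 5 6 7 ┃
                         ┃ ┃0  [.]  ·          ┃
━━━━━━━━━━━━━━━━━━━━━━━━━┛ ┃        │          ┃
                           ┃1       ·          ┃
                           ┃                   ┃
                           ┃2   ·              ┃
                           ┃    │              ┃
                           ┗━━━━━━━━━━━━━━━━━━━┛
                                                
                                                


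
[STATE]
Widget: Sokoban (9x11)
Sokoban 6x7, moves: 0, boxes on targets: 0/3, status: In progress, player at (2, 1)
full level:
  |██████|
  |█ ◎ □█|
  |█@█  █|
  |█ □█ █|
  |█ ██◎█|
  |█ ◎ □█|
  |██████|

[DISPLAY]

██████   
█ ◎ □█   
█@█  █   
█ □█ █   
█ ██◎█   
█ ◎ □█   
██████   
Moves: 0 
         
         
         


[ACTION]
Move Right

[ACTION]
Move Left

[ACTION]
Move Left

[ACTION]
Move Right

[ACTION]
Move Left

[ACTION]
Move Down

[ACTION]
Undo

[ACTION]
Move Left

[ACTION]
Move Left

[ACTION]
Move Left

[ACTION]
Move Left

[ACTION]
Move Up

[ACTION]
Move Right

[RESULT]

██████   
█ + □█   
█ █  █   
█ □█ █   
█ ██◎█   
█ ◎ □█   
██████   
Moves: 2 
         
         
         


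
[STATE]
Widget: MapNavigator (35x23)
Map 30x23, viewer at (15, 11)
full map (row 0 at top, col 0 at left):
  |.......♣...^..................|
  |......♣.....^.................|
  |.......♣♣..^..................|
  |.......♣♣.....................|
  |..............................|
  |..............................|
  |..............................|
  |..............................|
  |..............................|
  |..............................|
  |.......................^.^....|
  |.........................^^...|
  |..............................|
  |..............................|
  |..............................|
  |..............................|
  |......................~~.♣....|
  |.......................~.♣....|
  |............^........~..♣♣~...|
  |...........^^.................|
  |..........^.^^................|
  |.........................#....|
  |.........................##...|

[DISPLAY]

  .......♣...^..................   
  ......♣.....^.................   
  .......♣♣..^..................   
  .......♣♣.....................   
  ..............................   
  ..............................   
  ..............................   
  ..............................   
  ..............................   
  ..............................   
  .......................^.^....   
  ...............@.........^^...   
  ..............................   
  ..............................   
  ..............................   
  ..............................   
  ......................~~.♣....   
  .......................~.♣....   
  ............^........~..♣♣~...   
  ...........^^.................   
  ..........^.^^................   
  .........................#....   
  .........................##...   


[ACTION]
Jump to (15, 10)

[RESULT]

                                   
  .......♣...^..................   
  ......♣.....^.................   
  .......♣♣..^..................   
  .......♣♣.....................   
  ..............................   
  ..............................   
  ..............................   
  ..............................   
  ..............................   
  ..............................   
  ...............@.......^.^....   
  .........................^^...   
  ..............................   
  ..............................   
  ..............................   
  ..............................   
  ......................~~.♣....   
  .......................~.♣....   
  ............^........~..♣♣~...   
  ...........^^.................   
  ..........^.^^................   
  .........................#....   


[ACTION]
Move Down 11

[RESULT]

  .......................^.^....   
  .........................^^...   
  ..............................   
  ..............................   
  ..............................   
  ..............................   
  ......................~~.♣....   
  .......................~.♣....   
  ............^........~..♣♣~...   
  ...........^^.................   
  ..........^.^^................   
  ...............@.........#....   
  .........................##...   
                                   
                                   
                                   
                                   
                                   
                                   
                                   
                                   
                                   
                                   


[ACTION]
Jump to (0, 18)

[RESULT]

                 ..................
                 ..................
                 ..................
                 ..................
                 ..................
                 ..................
                 ..................
                 ..................
                 ..................
                 ..................
                 ..................
                 @...........^.....
                 ...........^^.....
                 ..........^.^^....
                 ..................
                 ..................
                                   
                                   
                                   
                                   
                                   
                                   
                                   


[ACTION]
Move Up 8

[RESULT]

                                   
                 .......♣...^......
                 ......♣.....^.....
                 .......♣♣..^......
                 .......♣♣.........
                 ..................
                 ..................
                 ..................
                 ..................
                 ..................
                 ..................
                 @.................
                 ..................
                 ..................
                 ..................
                 ..................
                 ..................
                 ..................
                 ..................
                 ............^.....
                 ...........^^.....
                 ..........^.^^....
                 ..................


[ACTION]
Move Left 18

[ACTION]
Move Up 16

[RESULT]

                                   
                                   
                                   
                                   
                                   
                                   
                                   
                                   
                                   
                                   
                                   
                 @......♣...^......
                 ......♣.....^.....
                 .......♣♣..^......
                 .......♣♣.........
                 ..................
                 ..................
                 ..................
                 ..................
                 ..................
                 ..................
                 ..................
                 ..................


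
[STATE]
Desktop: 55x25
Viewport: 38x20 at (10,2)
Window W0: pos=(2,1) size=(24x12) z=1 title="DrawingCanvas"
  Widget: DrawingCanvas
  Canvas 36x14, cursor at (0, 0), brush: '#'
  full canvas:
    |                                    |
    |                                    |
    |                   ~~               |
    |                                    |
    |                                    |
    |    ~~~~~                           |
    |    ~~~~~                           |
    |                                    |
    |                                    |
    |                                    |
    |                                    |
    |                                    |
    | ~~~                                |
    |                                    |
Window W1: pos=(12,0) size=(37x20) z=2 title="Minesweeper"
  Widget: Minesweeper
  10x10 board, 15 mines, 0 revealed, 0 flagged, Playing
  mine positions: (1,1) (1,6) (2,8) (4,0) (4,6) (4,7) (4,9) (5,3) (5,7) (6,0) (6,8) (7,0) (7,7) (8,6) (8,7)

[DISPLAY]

gC┠───────────────────────────────────
──┃■■■■■■■■■■                         
  ┃■■■■■■■■■■                         
  ┃■■■■■■■■■■                         
  ┃■■■■■■■■■■                         
  ┃■■■■■■■■■■                         
  ┃■■■■■■■■■■                         
~~┃■■■■■■■■■■                         
~~┃■■■■■■■■■■                         
  ┃■■■■■■■■■■                         
━━┃■■■■■■■■■■                         
  ┃                                   
  ┃                                   
  ┃                                   
  ┃                                   
  ┃                                   
  ┃                                   
  ┗━━━━━━━━━━━━━━━━━━━━━━━━━━━━━━━━━━━
                                      
                                      


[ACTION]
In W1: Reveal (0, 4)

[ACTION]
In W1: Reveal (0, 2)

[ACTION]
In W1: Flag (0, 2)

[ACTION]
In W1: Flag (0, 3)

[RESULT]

gC┠───────────────────────────────────
──┃■■1  1■■■■                         
  ┃■■1  1■■■■                         
  ┃■11  1■■■■                         
  ┃■1   1■■■■                         
  ┃■11111■■■■                         
  ┃■■■■■■■■■■                         
~~┃■■■■■■■■■■                         
~~┃■■■■■■■■■■                         
  ┃■■■■■■■■■■                         
━━┃■■■■■■■■■■                         
  ┃                                   
  ┃                                   
  ┃                                   
  ┃                                   
  ┃                                   
  ┃                                   
  ┗━━━━━━━━━━━━━━━━━━━━━━━━━━━━━━━━━━━
                                      
                                      


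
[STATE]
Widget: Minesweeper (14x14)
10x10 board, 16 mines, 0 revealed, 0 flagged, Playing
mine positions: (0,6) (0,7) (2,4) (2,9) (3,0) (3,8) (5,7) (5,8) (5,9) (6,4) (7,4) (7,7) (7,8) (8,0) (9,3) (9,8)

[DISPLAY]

■■■■■■■■■■    
■■■■■■■■■■    
■■■■■■■■■■    
■■■■■■■■■■    
■■■■■■■■■■    
■■■■■■■■■■    
■■■■■■■■■■    
■■■■■■■■■■    
■■■■■■■■■■    
■■■■■■■■■■    
              
              
              
              


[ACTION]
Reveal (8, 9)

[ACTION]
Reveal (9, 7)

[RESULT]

■■■■■■■■■■    
■■■■■■■■■■    
■■■■■■■■■■    
■■■■■■■■■■    
■■■■■■■■■■    
■■■■■■■■■■    
■■■■■■■■■■    
■■■■■■■■■■    
■■■■■■■■■2    
■■■■■■■1■■    
              
              
              
              


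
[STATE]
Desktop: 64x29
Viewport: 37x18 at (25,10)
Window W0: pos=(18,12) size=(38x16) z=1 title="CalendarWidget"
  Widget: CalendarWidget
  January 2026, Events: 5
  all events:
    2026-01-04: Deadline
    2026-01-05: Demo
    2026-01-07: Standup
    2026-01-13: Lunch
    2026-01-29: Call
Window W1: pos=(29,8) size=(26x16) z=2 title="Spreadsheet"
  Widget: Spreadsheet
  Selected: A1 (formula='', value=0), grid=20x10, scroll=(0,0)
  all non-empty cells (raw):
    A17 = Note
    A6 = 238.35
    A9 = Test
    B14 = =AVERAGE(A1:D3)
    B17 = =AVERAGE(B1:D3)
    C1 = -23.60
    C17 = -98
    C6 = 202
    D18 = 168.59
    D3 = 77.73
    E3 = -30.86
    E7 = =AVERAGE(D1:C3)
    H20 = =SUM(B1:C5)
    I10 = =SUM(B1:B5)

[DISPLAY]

    ┠────────────────────────┨       
    ┃A1:                     ┃       
━━━━┃       A       B       C┃┓      
darW┃------------------------┃┃      
────┃  1      [0]       0  -2┃┨      
    ┃  2        0       0    ┃┃      
We T┃  3        0       0    ┃┃      
    ┃  4        0       0    ┃┃      
  7*┃  5        0       0    ┃┃      
 14 ┃  6   238.35       0    ┃┃      
21 2┃  7        0       0    ┃┃      
28 2┃  8        0       0    ┃┃      
    ┃  9 Test           0    ┃┃      
    ┗━━━━━━━━━━━━━━━━━━━━━━━━┛┃      
                              ┃      
                              ┃      
                              ┃      
━━━━━━━━━━━━━━━━━━━━━━━━━━━━━━┛      


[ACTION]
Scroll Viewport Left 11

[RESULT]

               ┠─────────────────────
               ┃A1:                  
    ┏━━━━━━━━━━┃       A       B     
    ┃ CalendarW┃---------------------
    ┠──────────┃  1      [0]       0 
    ┃          ┃  2        0       0 
    ┃Mo Tu We T┃  3        0       0 
    ┃          ┃  4        0       0 
    ┃ 5*  6  7*┃  5        0       0 
    ┃12 13* 14 ┃  6   238.35       0 
    ┃19 20 21 2┃  7        0       0 
    ┃26 27 28 2┃  8        0       0 
    ┃          ┃  9 Test           0 
    ┃          ┗━━━━━━━━━━━━━━━━━━━━━
    ┃                                
    ┃                                
    ┃                                
    ┗━━━━━━━━━━━━━━━━━━━━━━━━━━━━━━━━


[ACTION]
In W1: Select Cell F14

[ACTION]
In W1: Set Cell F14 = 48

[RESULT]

               ┠─────────────────────
               ┃F14: 48              
    ┏━━━━━━━━━━┃       A       B     
    ┃ CalendarW┃---------------------
    ┠──────────┃  1        0       0 
    ┃          ┃  2        0       0 
    ┃Mo Tu We T┃  3        0       0 
    ┃          ┃  4        0       0 
    ┃ 5*  6  7*┃  5        0       0 
    ┃12 13* 14 ┃  6   238.35       0 
    ┃19 20 21 2┃  7        0       0 
    ┃26 27 28 2┃  8        0       0 
    ┃          ┃  9 Test           0 
    ┃          ┗━━━━━━━━━━━━━━━━━━━━━
    ┃                                
    ┃                                
    ┃                                
    ┗━━━━━━━━━━━━━━━━━━━━━━━━━━━━━━━━


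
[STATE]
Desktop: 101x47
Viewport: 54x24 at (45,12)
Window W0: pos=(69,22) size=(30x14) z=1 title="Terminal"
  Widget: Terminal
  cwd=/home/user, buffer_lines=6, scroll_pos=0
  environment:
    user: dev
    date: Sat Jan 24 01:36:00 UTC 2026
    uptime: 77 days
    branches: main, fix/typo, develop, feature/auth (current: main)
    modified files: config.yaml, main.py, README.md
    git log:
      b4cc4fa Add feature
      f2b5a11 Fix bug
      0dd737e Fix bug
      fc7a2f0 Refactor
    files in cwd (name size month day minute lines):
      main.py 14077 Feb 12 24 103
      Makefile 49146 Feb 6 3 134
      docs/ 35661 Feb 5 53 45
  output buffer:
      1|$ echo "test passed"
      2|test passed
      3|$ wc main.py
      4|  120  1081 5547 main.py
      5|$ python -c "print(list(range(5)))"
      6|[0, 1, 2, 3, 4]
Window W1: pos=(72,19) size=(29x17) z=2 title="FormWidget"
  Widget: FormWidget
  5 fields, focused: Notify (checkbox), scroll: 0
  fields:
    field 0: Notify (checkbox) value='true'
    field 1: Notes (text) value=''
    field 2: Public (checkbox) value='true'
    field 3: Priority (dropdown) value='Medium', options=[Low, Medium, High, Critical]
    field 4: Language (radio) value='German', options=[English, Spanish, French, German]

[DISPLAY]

                                                      
                                                      
                                                      
                                                      
                                                      
                                                      
                                                      
                           ┏━━━━━━━━━━━━━━━━━━━━━━━━━━
                           ┃ FormWidget               
                           ┠──────────────────────────
                        ┏━━┃> Notify:     [x]         
                        ┃ T┃  Notes:      [           
                        ┠──┃  Public:     [x]         
                        ┃$ ┃  Priority:   [Medium    ▼
                        ┃te┃  Language:   ( ) English 
                        ┃$ ┃                          
                        ┃  ┃                          
                        ┃$ ┃                          
                        ┃[0┃                          
                        ┃$ ┃                          
                        ┃  ┃                          
                        ┃  ┃                          
                        ┃  ┃                          
                        ┗━━┗━━━━━━━━━━━━━━━━━━━━━━━━━━


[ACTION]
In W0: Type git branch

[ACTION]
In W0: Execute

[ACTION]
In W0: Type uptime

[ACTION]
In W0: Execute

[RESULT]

                                                      
                                                      
                                                      
                                                      
                                                      
                                                      
                                                      
                           ┏━━━━━━━━━━━━━━━━━━━━━━━━━━
                           ┃ FormWidget               
                           ┠──────────────────────────
                        ┏━━┃> Notify:     [x]         
                        ┃ T┃  Notes:      [           
                        ┠──┃  Public:     [x]         
                        ┃$ ┃  Priority:   [Medium    ▼
                        ┃[0┃  Language:   ( ) English 
                        ┃$ ┃                          
                        ┃* ┃                          
                        ┃  ┃                          
                        ┃  ┃                          
                        ┃  ┃                          
                        ┃$ ┃                          
                        ┃ 1┃                          
                        ┃$ ┃                          
                        ┗━━┗━━━━━━━━━━━━━━━━━━━━━━━━━━


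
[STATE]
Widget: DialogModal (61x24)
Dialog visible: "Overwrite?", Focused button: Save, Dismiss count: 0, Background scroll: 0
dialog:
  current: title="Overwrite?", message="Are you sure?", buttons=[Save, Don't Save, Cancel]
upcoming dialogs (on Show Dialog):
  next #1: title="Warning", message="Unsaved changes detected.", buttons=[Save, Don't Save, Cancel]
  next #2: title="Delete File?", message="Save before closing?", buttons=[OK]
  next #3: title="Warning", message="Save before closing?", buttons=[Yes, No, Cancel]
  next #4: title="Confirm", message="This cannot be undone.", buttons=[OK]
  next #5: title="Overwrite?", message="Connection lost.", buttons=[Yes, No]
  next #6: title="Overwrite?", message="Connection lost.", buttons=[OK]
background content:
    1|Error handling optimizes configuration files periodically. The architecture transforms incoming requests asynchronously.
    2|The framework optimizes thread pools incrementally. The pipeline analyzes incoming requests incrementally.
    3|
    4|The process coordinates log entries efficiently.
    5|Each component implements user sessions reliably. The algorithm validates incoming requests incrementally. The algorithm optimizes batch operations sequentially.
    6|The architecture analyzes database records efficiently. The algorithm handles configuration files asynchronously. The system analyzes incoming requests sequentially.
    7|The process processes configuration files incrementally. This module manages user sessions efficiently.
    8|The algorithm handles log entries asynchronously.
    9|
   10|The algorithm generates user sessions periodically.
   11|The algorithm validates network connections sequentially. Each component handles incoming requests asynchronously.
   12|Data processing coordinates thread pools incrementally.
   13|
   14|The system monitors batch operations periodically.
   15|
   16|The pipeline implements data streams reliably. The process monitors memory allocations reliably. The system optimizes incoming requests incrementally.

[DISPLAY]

Error handling optimizes configuration files periodically. Th
The framework optimizes thread pools incrementally. The pipel
                                                             
The process coordinates log entries efficiently.             
Each component implements user sessions reliably. The algorit
The architecture analyzes database records efficiently. The a
The process processes configuration files incrementally. This
The algorithm handles log entries asynchronously.            
                                                             
The algorithm ┌──────────────────────────────┐ally.          
The algorithm │          Overwrite?          │quentially. Eac
Data processin│        Are you sure?         │mentally.      
              │ [Save]  Don't Save   Cancel  │               
The system mon└──────────────────────────────┘lly.           
                                                             
The pipeline implements data streams reliably. The process mo
                                                             
                                                             
                                                             
                                                             
                                                             
                                                             
                                                             
                                                             


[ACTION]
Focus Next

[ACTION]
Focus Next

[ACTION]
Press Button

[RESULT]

Error handling optimizes configuration files periodically. Th
The framework optimizes thread pools incrementally. The pipel
                                                             
The process coordinates log entries efficiently.             
Each component implements user sessions reliably. The algorit
The architecture analyzes database records efficiently. The a
The process processes configuration files incrementally. This
The algorithm handles log entries asynchronously.            
                                                             
The algorithm generates user sessions periodically.          
The algorithm validates network connections sequentially. Eac
Data processing coordinates thread pools incrementally.      
                                                             
The system monitors batch operations periodically.           
                                                             
The pipeline implements data streams reliably. The process mo
                                                             
                                                             
                                                             
                                                             
                                                             
                                                             
                                                             
                                                             


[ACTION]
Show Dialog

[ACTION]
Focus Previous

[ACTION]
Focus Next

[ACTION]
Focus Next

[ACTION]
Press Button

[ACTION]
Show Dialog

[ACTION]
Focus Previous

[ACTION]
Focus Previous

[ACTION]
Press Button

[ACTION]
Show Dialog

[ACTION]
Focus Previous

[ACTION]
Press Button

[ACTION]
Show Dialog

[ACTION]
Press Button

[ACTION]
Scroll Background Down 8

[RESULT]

                                                             
The algorithm generates user sessions periodically.          
The algorithm validates network connections sequentially. Eac
Data processing coordinates thread pools incrementally.      
                                                             
The system monitors batch operations periodically.           
                                                             
The pipeline implements data streams reliably. The process mo
                                                             
                                                             
                                                             
                                                             
                                                             
                                                             
                                                             
                                                             
                                                             
                                                             
                                                             
                                                             
                                                             
                                                             
                                                             
                                                             
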